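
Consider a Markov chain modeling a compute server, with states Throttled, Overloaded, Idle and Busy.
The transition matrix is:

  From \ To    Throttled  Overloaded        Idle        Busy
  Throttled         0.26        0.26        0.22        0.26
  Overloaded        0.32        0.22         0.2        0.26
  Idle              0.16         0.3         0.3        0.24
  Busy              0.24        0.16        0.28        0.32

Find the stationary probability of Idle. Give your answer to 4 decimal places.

Let the stationary distribution be π with π = πP and π_1 + π_2 + π_3 + π_4 = 1.
π_1 = 0.26·π_1 + 0.32·π_2 + 0.16·π_3 + 0.24·π_4
π_2 = 0.26·π_1 + 0.22·π_2 + 0.3·π_3 + 0.16·π_4
π_3 = 0.22·π_1 + 0.2·π_2 + 0.3·π_3 + 0.28·π_4
Solving with the normalization constraint gives π = (0.2434, 0.2336, 0.2517, 0.2712).
So the stationary probability of Idle is 0.2517.

0.2517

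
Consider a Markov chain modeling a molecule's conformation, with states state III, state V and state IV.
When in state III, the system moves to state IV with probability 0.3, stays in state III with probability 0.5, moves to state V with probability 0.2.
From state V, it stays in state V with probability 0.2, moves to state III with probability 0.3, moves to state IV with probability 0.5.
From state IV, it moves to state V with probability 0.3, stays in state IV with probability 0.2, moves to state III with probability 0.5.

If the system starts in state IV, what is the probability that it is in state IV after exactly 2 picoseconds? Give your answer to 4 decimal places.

0.3400

Sum over the intermediate state after 1 picosecond:
P = P(state IV→state III)·P(state III→state IV) + P(state IV→state V)·P(state V→state IV) + P(state IV→state IV)·P(state IV→state IV)
  = 0.5×0.3 + 0.3×0.5 + 0.2×0.2
  = 0.1500 + 0.1500 + 0.0400 = 0.3400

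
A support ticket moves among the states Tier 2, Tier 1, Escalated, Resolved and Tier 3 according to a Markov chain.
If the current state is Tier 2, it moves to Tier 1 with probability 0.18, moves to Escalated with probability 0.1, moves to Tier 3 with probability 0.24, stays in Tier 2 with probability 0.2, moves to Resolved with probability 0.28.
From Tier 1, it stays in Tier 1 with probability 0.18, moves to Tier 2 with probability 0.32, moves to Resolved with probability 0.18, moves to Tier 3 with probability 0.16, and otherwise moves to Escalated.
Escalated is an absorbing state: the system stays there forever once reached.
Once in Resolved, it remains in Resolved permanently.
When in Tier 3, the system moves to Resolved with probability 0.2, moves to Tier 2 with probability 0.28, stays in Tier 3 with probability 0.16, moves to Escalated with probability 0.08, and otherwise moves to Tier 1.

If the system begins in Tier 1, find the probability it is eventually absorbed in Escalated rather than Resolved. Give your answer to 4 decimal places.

0.3782

Let h(s) be the probability of absorption at Escalated starting from transient state s. Then h(Escalated) = 1 and h(Resolved) = 0. By first-step analysis:
h(Tier 2) = 0.2·h(Tier 2) + 0.18·h(Tier 1) + 0.1·1 + 0.28·0 + 0.24·h(Tier 3)
h(Tier 1) = 0.32·h(Tier 2) + 0.18·h(Tier 1) + 0.16·1 + 0.18·0 + 0.16·h(Tier 3)
h(Tier 3) = 0.28·h(Tier 2) + 0.28·h(Tier 1) + 0.08·1 + 0.2·0 + 0.16·h(Tier 3)
Solving: h(Tier 2) = 0.3072, h(Tier 1) = 0.3782, h(Tier 3) = 0.3237.
Starting from Tier 1, the probability is 0.3782.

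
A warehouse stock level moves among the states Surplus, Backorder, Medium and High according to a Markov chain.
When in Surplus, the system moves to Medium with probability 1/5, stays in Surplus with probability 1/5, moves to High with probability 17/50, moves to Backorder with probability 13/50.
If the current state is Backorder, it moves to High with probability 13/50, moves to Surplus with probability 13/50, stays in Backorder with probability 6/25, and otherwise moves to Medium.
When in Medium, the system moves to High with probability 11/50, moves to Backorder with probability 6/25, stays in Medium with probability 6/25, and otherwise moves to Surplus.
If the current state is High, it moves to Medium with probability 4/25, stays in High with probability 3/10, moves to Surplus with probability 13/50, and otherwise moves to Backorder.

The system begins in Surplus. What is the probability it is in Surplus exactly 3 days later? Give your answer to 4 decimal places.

Propagate the distribution vector 3 days from Surplus.
After 0 days: (1.0000, 0.0000, 0.0000, 0.0000)
After 1 day: (0.2000, 0.2600, 0.2000, 0.3400)
After 2 days: (0.2560, 0.2576, 0.2048, 0.2816)
After 3 days: (0.2528, 0.2564, 0.2072, 0.2836)
P(in Surplus after 3 days) = 0.2528

0.2528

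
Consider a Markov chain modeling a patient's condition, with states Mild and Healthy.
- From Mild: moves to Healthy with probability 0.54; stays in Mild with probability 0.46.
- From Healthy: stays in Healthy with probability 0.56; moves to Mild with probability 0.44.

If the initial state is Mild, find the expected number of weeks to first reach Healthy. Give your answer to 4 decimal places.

Let t(s) be the expected number of weeks to first reach Healthy from state s, with t(Healthy) = 0. Conditioning on the first week:
t(Mild) = 1 + 0.46·t(Mild)
Solving: t(Mild) = 1.8519.
Expected weeks from Mild to Healthy: 1.8519.

1.8519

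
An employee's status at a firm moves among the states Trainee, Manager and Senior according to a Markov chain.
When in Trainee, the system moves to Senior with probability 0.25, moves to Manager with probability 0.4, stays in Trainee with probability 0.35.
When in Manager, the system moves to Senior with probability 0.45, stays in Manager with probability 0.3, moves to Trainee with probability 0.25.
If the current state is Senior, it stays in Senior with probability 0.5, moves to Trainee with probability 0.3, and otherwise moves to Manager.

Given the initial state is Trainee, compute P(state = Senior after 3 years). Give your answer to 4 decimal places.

0.4101

Propagate the distribution vector 3 years from Trainee.
After 0 years: (1.0000, 0.0000, 0.0000)
After 1 year: (0.3500, 0.4000, 0.2500)
After 2 years: (0.2975, 0.3100, 0.3925)
After 3 years: (0.2994, 0.2905, 0.4101)
P(in Senior after 3 years) = 0.4101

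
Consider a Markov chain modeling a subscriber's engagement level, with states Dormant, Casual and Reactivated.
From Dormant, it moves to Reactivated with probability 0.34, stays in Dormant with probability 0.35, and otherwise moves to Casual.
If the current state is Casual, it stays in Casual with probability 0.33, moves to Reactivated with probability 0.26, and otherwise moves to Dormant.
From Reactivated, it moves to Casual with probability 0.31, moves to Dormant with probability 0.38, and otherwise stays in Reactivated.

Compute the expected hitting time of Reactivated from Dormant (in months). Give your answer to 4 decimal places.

3.1777

Let t(s) be the expected number of months to first reach Reactivated from state s, with t(Reactivated) = 0. Conditioning on the first month:
t(Dormant) = 1 + 0.35·t(Dormant) + 0.31·t(Casual)
t(Casual) = 1 + 0.41·t(Dormant) + 0.33·t(Casual)
Solving: t(Dormant) = 3.1777, t(Casual) = 3.4371.
Expected months from Dormant to Reactivated: 3.1777.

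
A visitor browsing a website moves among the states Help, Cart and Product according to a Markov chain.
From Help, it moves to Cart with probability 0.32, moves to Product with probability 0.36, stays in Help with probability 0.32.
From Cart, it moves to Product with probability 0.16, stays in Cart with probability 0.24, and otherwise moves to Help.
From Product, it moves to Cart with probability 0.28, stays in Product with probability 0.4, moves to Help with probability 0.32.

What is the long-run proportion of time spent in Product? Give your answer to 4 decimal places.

Let the stationary distribution be π with π = πP and π_1 + π_2 + π_3 = 1.
π_1 = 0.32·π_1 + 0.6·π_2 + 0.32·π_3
π_2 = 0.32·π_1 + 0.24·π_2 + 0.28·π_3
Solving with the normalization constraint gives π = (0.3997, 0.2846, 0.3157).
So the stationary probability of Product is 0.3157.

0.3157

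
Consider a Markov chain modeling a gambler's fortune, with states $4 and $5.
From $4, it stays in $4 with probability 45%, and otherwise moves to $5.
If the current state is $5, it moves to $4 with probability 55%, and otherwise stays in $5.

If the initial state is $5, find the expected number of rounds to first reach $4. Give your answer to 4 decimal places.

1.8182

Let t(s) be the expected number of rounds to first reach $4 from state s, with t($4) = 0. Conditioning on the first round:
t($5) = 1 + 0.45·t($5)
Solving: t($5) = 1.8182.
Expected rounds from $5 to $4: 1.8182.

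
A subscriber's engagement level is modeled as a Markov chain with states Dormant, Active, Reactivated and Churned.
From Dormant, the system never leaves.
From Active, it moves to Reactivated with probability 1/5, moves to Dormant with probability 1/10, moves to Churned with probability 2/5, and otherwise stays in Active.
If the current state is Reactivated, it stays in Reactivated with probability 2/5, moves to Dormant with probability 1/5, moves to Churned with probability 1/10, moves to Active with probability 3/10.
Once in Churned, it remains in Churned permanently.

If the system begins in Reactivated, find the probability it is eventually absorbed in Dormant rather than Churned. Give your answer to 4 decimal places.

Let h(s) be the probability of absorption at Dormant starting from transient state s. Then h(Dormant) = 1 and h(Churned) = 0. By first-step analysis:
h(Active) = 0.1·1 + 0.3·h(Active) + 0.2·h(Reactivated) + 0.4·0
h(Reactivated) = 0.2·1 + 0.3·h(Active) + 0.4·h(Reactivated) + 0.1·0
Solving: h(Active) = 0.2778, h(Reactivated) = 0.4722.
Starting from Reactivated, the probability is 0.4722.

0.4722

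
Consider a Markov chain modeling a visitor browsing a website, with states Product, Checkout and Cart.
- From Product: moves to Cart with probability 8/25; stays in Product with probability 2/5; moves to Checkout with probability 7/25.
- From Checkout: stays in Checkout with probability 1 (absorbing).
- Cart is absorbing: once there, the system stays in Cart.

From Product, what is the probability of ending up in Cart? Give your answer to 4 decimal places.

0.5333

Let h(s) be the probability of absorption at Cart starting from transient state s. Then h(Cart) = 1 and h(Checkout) = 0. By first-step analysis:
h(Product) = 0.4·h(Product) + 0.28·0 + 0.32·1
Solving: h(Product) = 0.5333.
Starting from Product, the probability is 0.5333.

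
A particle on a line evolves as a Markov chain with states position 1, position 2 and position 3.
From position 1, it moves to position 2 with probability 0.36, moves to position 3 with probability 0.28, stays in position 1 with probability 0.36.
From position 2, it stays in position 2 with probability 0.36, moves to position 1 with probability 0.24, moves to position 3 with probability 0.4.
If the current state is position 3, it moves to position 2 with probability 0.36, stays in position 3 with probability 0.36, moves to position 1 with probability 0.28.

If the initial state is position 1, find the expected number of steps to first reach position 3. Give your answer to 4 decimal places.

3.0941

Let t(s) be the expected number of steps to first reach position 3 from state s, with t(position 3) = 0. Conditioning on the first step:
t(position 1) = 1 + 0.36·t(position 1) + 0.36·t(position 2)
t(position 2) = 1 + 0.24·t(position 1) + 0.36·t(position 2)
Solving: t(position 1) = 3.0941, t(position 2) = 2.7228.
Expected steps from position 1 to position 3: 3.0941.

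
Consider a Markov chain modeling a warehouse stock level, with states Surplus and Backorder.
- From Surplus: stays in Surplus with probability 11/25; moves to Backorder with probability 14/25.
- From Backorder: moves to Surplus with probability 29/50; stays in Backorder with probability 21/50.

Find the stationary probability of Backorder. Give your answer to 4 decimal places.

Let the stationary distribution be π with π = πP and π_1 + π_2 = 1.
π_1 = 0.44·π_1 + 0.58·π_2
Solving with the normalization constraint gives π = (0.5088, 0.4912).
So the stationary probability of Backorder is 0.4912.

0.4912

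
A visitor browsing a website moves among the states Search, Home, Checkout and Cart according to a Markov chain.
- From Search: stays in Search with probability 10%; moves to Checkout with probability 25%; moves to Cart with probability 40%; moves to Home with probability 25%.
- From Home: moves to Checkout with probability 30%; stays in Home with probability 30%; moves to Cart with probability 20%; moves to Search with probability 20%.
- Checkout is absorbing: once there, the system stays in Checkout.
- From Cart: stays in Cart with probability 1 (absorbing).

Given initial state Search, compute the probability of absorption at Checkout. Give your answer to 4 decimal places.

Let h(s) be the probability of absorption at Checkout starting from transient state s. Then h(Checkout) = 1 and h(Cart) = 0. By first-step analysis:
h(Search) = 0.1·h(Search) + 0.25·h(Home) + 0.25·1 + 0.4·0
h(Home) = 0.2·h(Search) + 0.3·h(Home) + 0.3·1 + 0.2·0
Solving: h(Search) = 0.4310, h(Home) = 0.5517.
Starting from Search, the probability is 0.4310.

0.4310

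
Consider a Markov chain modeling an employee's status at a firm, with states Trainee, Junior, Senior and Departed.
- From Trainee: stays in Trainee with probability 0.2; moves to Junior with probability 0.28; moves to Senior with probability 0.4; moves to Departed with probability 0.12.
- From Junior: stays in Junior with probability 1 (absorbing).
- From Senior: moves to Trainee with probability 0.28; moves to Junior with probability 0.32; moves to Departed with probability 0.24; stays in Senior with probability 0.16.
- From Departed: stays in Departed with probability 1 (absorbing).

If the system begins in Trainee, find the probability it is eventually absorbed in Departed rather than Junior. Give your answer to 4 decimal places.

0.3514

Let h(s) be the probability of absorption at Departed starting from transient state s. Then h(Departed) = 1 and h(Junior) = 0. By first-step analysis:
h(Trainee) = 0.2·h(Trainee) + 0.28·0 + 0.4·h(Senior) + 0.12·1
h(Senior) = 0.28·h(Trainee) + 0.32·0 + 0.16·h(Senior) + 0.24·1
Solving: h(Trainee) = 0.3514, h(Senior) = 0.4029.
Starting from Trainee, the probability is 0.3514.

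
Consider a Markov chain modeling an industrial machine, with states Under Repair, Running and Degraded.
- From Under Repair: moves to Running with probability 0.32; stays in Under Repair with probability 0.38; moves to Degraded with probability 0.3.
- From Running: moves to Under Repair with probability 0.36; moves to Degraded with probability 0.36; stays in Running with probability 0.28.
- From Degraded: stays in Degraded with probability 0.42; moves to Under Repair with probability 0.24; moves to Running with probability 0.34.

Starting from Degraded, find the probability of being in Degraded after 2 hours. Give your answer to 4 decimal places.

Sum over the intermediate state after 1 hour:
P = P(Degraded→Under Repair)·P(Under Repair→Degraded) + P(Degraded→Running)·P(Running→Degraded) + P(Degraded→Degraded)·P(Degraded→Degraded)
  = 0.24×0.3 + 0.34×0.36 + 0.42×0.42
  = 0.0720 + 0.1224 + 0.1764 = 0.3708

0.3708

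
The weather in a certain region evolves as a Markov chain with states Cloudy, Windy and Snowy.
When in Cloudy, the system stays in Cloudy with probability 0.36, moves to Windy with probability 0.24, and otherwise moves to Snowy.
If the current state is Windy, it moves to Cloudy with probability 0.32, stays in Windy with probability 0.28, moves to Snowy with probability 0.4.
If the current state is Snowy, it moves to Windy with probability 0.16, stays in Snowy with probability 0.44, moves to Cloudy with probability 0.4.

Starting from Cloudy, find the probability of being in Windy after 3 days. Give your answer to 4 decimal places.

Propagate the distribution vector 3 days from Cloudy.
After 0 days: (1.0000, 0.0000, 0.0000)
After 1 day: (0.3600, 0.2400, 0.4000)
After 2 days: (0.3664, 0.2176, 0.4160)
After 3 days: (0.3679, 0.2154, 0.4166)
P(in Windy after 3 days) = 0.2154

0.2154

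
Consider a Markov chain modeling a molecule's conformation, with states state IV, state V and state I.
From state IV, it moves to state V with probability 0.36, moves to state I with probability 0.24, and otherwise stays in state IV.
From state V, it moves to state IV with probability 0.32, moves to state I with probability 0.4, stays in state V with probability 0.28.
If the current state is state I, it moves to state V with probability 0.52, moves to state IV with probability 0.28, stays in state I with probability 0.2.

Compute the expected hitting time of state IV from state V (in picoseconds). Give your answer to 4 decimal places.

Let t(s) be the expected number of picoseconds to first reach state IV from state s, with t(state IV) = 0. Conditioning on the first picosecond:
t(state V) = 1 + 0.28·t(state V) + 0.4·t(state I)
t(state I) = 1 + 0.52·t(state V) + 0.2·t(state I)
Solving: t(state V) = 3.2609, t(state I) = 3.3696.
Expected picoseconds from state V to state IV: 3.2609.

3.2609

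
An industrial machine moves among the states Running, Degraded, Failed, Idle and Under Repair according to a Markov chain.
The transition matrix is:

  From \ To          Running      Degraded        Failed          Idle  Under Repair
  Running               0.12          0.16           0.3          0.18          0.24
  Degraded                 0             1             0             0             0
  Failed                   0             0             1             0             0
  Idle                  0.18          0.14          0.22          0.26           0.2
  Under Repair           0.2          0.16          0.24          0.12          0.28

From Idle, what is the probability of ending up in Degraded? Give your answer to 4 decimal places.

0.3830

Let h(s) be the probability of absorption at Degraded starting from transient state s. Then h(Degraded) = 1 and h(Failed) = 0. By first-step analysis:
h(Running) = 0.12·h(Running) + 0.16·1 + 0.3·0 + 0.18·h(Idle) + 0.24·h(Under Repair)
h(Idle) = 0.18·h(Running) + 0.14·1 + 0.22·0 + 0.26·h(Idle) + 0.2·h(Under Repair)
h(Under Repair) = 0.2·h(Running) + 0.16·1 + 0.24·0 + 0.12·h(Idle) + 0.28·h(Under Repair)
Solving: h(Running) = 0.3659, h(Idle) = 0.3830, h(Under Repair) = 0.3877.
Starting from Idle, the probability is 0.3830.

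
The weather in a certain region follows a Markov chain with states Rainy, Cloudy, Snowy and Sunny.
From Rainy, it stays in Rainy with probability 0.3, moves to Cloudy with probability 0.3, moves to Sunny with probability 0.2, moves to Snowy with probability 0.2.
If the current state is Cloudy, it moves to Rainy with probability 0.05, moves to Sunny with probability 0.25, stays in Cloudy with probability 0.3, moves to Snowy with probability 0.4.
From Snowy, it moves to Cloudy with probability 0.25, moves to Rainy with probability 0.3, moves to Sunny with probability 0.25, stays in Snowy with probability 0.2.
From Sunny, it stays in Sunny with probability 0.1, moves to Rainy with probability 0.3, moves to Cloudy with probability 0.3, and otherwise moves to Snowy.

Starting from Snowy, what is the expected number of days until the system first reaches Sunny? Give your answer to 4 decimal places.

4.1939

Let t(s) be the expected number of days to first reach Sunny from state s, with t(Sunny) = 0. Conditioning on the first day:
t(Rainy) = 1 + 0.3·t(Rainy) + 0.3·t(Cloudy) + 0.2·t(Snowy)
t(Cloudy) = 1 + 0.05·t(Rainy) + 0.3·t(Cloudy) + 0.4·t(Snowy)
t(Snowy) = 1 + 0.3·t(Rainy) + 0.25·t(Cloudy) + 0.2·t(Snowy)
Solving: t(Rainy) = 4.4009, t(Cloudy) = 4.1394, t(Snowy) = 4.1939.
Expected days from Snowy to Sunny: 4.1939.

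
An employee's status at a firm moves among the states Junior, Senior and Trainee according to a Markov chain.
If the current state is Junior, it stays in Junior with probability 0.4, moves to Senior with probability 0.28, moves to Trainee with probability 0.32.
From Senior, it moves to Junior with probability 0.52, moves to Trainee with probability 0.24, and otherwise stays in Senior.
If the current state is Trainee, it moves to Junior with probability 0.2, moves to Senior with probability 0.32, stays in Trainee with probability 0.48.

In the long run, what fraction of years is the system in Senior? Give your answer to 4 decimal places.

0.2828

Let the stationary distribution be π with π = πP and π_1 + π_2 + π_3 = 1.
π_1 = 0.4·π_1 + 0.52·π_2 + 0.2·π_3
π_2 = 0.28·π_1 + 0.24·π_2 + 0.32·π_3
Solving with the normalization constraint gives π = (0.3631, 0.2828, 0.3540).
So the stationary probability of Senior is 0.2828.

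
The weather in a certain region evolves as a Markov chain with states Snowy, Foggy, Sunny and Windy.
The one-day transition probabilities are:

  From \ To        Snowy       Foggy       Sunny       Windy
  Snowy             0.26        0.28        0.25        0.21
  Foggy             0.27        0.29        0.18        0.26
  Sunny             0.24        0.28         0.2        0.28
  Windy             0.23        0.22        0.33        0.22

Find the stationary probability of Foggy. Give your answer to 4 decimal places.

Let the stationary distribution be π with π = πP and π_1 + π_2 + π_3 + π_4 = 1.
π_1 = 0.26·π_1 + 0.27·π_2 + 0.24·π_3 + 0.23·π_4
π_2 = 0.28·π_1 + 0.29·π_2 + 0.28·π_3 + 0.22·π_4
π_3 = 0.25·π_1 + 0.18·π_2 + 0.2·π_3 + 0.33·π_4
Solving with the normalization constraint gives π = (0.2506, 0.2681, 0.2387, 0.2425).
So the stationary probability of Foggy is 0.2681.

0.2681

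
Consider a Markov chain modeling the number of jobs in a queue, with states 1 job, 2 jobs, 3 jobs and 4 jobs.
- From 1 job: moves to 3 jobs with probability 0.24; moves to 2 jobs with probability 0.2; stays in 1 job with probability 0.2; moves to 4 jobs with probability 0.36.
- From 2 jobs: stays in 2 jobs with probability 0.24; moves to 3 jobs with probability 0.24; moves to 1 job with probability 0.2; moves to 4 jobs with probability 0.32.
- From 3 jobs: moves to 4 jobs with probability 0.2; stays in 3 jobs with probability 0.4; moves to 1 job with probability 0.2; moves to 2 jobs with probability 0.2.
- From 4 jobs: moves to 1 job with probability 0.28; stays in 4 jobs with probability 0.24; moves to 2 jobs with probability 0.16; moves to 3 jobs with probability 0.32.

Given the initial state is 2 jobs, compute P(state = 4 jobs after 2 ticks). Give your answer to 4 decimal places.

Propagate the distribution vector 2 ticks from 2 jobs.
After 0 ticks: (0.0000, 1.0000, 0.0000, 0.0000)
After 1 tick: (0.2000, 0.2400, 0.2400, 0.3200)
After 2 ticks: (0.2256, 0.1968, 0.3040, 0.2736)
P(in 4 jobs after 2 ticks) = 0.2736

0.2736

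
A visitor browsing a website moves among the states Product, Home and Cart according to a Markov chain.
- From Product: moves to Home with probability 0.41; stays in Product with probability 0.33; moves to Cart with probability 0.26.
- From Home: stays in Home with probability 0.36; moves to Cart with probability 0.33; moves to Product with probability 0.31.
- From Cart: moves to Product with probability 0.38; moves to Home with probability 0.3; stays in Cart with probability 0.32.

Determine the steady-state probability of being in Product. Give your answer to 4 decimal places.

Let the stationary distribution be π with π = πP and π_1 + π_2 + π_3 = 1.
π_1 = 0.33·π_1 + 0.31·π_2 + 0.38·π_3
π_2 = 0.41·π_1 + 0.36·π_2 + 0.3·π_3
Solving with the normalization constraint gives π = (0.3380, 0.3587, 0.3033).
So the stationary probability of Product is 0.3380.

0.3380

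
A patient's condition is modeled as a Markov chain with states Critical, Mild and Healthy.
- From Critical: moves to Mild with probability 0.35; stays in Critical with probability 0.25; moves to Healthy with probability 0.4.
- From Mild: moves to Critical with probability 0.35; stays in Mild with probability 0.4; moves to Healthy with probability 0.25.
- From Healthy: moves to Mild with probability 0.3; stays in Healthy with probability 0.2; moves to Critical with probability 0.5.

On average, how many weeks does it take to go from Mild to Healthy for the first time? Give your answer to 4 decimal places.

Let t(s) be the expected number of weeks to first reach Healthy from state s, with t(Healthy) = 0. Conditioning on the first week:
t(Critical) = 1 + 0.25·t(Critical) + 0.35·t(Mild)
t(Mild) = 1 + 0.35·t(Critical) + 0.4·t(Mild)
Solving: t(Critical) = 2.9008, t(Mild) = 3.3588.
Expected weeks from Mild to Healthy: 3.3588.

3.3588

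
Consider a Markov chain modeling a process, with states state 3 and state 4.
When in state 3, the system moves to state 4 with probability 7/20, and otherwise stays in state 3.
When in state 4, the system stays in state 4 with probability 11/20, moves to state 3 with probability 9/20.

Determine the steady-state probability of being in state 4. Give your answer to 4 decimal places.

Let the stationary distribution be π with π = πP and π_1 + π_2 = 1.
π_1 = 0.65·π_1 + 0.45·π_2
Solving with the normalization constraint gives π = (0.5625, 0.4375).
So the stationary probability of state 4 is 0.4375.

0.4375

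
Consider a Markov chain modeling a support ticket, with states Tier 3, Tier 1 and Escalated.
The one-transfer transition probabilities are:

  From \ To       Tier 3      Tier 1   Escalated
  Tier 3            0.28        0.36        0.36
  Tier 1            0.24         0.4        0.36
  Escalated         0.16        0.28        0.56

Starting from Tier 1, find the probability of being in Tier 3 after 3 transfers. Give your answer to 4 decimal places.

0.2143

Propagate the distribution vector 3 transfers from Tier 1.
After 0 transfers: (0.0000, 1.0000, 0.0000)
After 1 transfer: (0.2400, 0.4000, 0.3600)
After 2 transfers: (0.2208, 0.3472, 0.4320)
After 3 transfers: (0.2143, 0.3393, 0.4464)
P(in Tier 3 after 3 transfers) = 0.2143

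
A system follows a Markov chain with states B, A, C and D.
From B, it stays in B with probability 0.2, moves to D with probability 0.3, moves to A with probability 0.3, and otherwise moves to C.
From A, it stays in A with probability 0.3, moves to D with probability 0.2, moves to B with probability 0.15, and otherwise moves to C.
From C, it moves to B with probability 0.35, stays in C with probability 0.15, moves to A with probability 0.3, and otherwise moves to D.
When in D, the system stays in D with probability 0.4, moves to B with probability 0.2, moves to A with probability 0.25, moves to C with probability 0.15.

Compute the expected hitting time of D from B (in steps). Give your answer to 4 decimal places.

4.0541

Let t(s) be the expected number of steps to first reach D from state s, with t(D) = 0. Conditioning on the first step:
t(B) = 1 + 0.2·t(B) + 0.3·t(A) + 0.2·t(C)
t(A) = 1 + 0.15·t(B) + 0.3·t(A) + 0.35·t(C)
t(C) = 1 + 0.35·t(B) + 0.3·t(A) + 0.15·t(C)
Solving: t(B) = 4.0541, t(A) = 4.5174, t(C) = 4.4402.
Expected steps from B to D: 4.0541.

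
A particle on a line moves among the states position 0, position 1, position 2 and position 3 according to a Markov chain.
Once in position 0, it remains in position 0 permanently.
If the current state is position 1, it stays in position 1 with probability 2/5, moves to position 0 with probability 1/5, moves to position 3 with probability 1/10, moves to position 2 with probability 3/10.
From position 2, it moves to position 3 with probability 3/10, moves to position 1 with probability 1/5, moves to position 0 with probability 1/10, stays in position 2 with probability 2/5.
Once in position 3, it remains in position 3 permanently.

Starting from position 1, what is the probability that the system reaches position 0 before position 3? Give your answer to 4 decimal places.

Let h(s) be the probability of absorption at position 0 starting from transient state s. Then h(position 0) = 1 and h(position 3) = 0. By first-step analysis:
h(position 1) = 0.2·1 + 0.4·h(position 1) + 0.3·h(position 2) + 0.1·0
h(position 2) = 0.1·1 + 0.2·h(position 1) + 0.4·h(position 2) + 0.3·0
Solving: h(position 1) = 0.5000, h(position 2) = 0.3333.
Starting from position 1, the probability is 0.5000.

0.5000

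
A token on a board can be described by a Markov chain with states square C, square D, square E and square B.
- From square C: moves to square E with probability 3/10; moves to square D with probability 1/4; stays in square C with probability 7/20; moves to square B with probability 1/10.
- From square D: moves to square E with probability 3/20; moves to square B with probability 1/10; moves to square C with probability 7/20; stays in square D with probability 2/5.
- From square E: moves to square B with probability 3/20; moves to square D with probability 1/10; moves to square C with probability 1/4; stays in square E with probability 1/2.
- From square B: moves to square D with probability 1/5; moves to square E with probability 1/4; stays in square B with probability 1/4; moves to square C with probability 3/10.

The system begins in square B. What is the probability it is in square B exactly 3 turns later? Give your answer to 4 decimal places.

Propagate the distribution vector 3 turns from square B.
After 0 turns: (0.0000, 0.0000, 0.0000, 1.0000)
After 1 turn: (0.3000, 0.2000, 0.2500, 0.2500)
After 2 turns: (0.3125, 0.2300, 0.3075, 0.1500)
After 3 turns: (0.3118, 0.2309, 0.3195, 0.1379)
P(in square B after 3 turns) = 0.1379

0.1379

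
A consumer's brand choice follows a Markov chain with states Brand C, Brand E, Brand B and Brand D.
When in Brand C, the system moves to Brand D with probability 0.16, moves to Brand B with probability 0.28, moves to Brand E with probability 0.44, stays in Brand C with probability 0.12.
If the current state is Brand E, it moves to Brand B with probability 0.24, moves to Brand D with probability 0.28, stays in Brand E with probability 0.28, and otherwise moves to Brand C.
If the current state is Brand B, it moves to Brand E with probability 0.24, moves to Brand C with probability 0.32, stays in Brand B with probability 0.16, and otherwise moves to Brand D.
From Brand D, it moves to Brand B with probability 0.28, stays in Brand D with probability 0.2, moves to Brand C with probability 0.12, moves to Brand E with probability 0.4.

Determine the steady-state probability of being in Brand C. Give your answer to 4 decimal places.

Let the stationary distribution be π with π = πP and π_1 + π_2 + π_3 + π_4 = 1.
π_1 = 0.12·π_1 + 0.2·π_2 + 0.32·π_3 + 0.12·π_4
π_2 = 0.44·π_1 + 0.28·π_2 + 0.24·π_3 + 0.4·π_4
π_3 = 0.28·π_1 + 0.24·π_2 + 0.16·π_3 + 0.28·π_4
Solving with the normalization constraint gives π = (0.1940, 0.3300, 0.2382, 0.2377).
So the stationary probability of Brand C is 0.1940.

0.1940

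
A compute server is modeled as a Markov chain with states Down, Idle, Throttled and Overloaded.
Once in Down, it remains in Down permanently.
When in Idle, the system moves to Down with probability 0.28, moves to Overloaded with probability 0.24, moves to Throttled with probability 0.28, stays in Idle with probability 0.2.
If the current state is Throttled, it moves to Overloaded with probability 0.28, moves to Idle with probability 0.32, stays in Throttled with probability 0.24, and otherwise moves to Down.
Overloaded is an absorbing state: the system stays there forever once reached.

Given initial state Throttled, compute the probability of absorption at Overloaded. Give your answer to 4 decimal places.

Let h(s) be the probability of absorption at Overloaded starting from transient state s. Then h(Overloaded) = 1 and h(Down) = 0. By first-step analysis:
h(Idle) = 0.28·0 + 0.2·h(Idle) + 0.28·h(Throttled) + 0.24·1
h(Throttled) = 0.16·0 + 0.32·h(Idle) + 0.24·h(Throttled) + 0.28·1
Solving: h(Idle) = 0.5031, h(Throttled) = 0.5802.
Starting from Throttled, the probability is 0.5802.

0.5802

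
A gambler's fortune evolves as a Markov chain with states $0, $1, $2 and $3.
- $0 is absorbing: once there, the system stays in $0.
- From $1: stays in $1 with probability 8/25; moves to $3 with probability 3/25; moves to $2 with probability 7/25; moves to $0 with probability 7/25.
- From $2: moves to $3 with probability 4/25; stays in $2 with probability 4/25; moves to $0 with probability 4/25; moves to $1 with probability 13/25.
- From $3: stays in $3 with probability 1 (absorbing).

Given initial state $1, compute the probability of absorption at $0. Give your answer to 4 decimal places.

Let h(s) be the probability of absorption at $0 starting from transient state s. Then h($0) = 1 and h($3) = 0. By first-step analysis:
h($1) = 0.28·1 + 0.32·h($1) + 0.28·h($2) + 0.12·0
h($2) = 0.16·1 + 0.52·h($1) + 0.16·h($2) + 0.16·0
Solving: h($1) = 0.6579, h($2) = 0.5977.
Starting from $1, the probability is 0.6579.

0.6579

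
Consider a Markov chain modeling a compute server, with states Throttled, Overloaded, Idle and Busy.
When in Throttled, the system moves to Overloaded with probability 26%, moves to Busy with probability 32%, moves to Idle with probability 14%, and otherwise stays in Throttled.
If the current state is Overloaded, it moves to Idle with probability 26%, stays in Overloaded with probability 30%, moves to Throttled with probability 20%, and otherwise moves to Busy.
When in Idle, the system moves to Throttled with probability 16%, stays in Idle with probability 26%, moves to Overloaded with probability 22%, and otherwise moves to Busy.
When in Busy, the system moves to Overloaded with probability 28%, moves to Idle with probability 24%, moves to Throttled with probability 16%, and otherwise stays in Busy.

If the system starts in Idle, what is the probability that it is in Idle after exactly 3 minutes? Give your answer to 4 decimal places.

Propagate the distribution vector 3 minutes from Idle.
After 0 minutes: (0.0000, 0.0000, 1.0000, 0.0000)
After 1 minute: (0.1600, 0.2200, 0.2600, 0.3600)
After 2 minutes: (0.1880, 0.2656, 0.2336, 0.3128)
After 3 minutes: (0.1932, 0.2675, 0.2312, 0.3081)
P(in Idle after 3 minutes) = 0.2312

0.2312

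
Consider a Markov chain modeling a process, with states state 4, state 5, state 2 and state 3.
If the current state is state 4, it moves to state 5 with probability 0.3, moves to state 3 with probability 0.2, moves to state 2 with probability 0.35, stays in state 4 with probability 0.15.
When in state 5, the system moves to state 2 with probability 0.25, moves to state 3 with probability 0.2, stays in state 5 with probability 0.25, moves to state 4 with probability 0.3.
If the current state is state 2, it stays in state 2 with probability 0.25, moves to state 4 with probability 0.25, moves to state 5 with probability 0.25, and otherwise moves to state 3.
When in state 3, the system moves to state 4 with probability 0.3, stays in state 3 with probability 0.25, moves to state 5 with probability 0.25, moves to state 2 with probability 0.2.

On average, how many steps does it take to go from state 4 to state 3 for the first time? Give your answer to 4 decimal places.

4.6582

Let t(s) be the expected number of steps to first reach state 3 from state s, with t(state 3) = 0. Conditioning on the first step:
t(state 4) = 1 + 0.15·t(state 4) + 0.3·t(state 5) + 0.35·t(state 2)
t(state 5) = 1 + 0.3·t(state 4) + 0.25·t(state 5) + 0.25·t(state 2)
t(state 2) = 1 + 0.25·t(state 4) + 0.25·t(state 5) + 0.25·t(state 2)
Solving: t(state 4) = 4.6582, t(state 5) = 4.6785, t(state 2) = 4.4456.
Expected steps from state 4 to state 3: 4.6582.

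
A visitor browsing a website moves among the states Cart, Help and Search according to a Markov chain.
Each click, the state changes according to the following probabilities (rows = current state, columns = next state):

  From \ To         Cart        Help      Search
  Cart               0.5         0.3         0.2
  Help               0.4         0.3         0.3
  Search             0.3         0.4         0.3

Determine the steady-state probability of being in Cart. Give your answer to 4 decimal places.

0.4157

Let the stationary distribution be π with π = πP and π_1 + π_2 + π_3 = 1.
π_1 = 0.5·π_1 + 0.4·π_2 + 0.3·π_3
π_2 = 0.3·π_1 + 0.3·π_2 + 0.4·π_3
Solving with the normalization constraint gives π = (0.4157, 0.3258, 0.2584).
So the stationary probability of Cart is 0.4157.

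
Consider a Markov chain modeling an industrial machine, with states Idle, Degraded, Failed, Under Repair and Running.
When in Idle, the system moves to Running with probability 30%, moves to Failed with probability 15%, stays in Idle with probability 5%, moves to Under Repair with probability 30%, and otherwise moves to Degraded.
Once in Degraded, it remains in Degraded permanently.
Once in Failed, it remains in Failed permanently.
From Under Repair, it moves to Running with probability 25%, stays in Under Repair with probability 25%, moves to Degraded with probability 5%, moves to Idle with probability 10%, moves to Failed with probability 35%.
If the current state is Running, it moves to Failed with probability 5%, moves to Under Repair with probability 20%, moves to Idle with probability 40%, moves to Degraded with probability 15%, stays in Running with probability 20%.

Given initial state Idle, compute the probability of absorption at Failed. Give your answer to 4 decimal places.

0.5436

Let h(s) be the probability of absorption at Failed starting from transient state s. Then h(Failed) = 1 and h(Degraded) = 0. By first-step analysis:
h(Idle) = 0.05·h(Idle) + 0.2·0 + 0.15·1 + 0.3·h(Under Repair) + 0.3·h(Running)
h(Under Repair) = 0.1·h(Idle) + 0.05·0 + 0.35·1 + 0.25·h(Under Repair) + 0.25·h(Running)
h(Running) = 0.4·h(Idle) + 0.15·0 + 0.05·1 + 0.2·h(Under Repair) + 0.2·h(Running)
Solving: h(Idle) = 0.5436, h(Under Repair) = 0.7097, h(Running) = 0.5117.
Starting from Idle, the probability is 0.5436.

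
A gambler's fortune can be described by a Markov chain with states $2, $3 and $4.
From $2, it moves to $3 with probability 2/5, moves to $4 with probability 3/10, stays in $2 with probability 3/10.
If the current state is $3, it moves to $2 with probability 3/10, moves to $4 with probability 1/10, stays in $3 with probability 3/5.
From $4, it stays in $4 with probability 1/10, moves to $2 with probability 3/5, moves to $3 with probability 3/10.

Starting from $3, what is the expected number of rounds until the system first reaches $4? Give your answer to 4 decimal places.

Let t(s) be the expected number of rounds to first reach $4 from state s, with t($4) = 0. Conditioning on the first round:
t($2) = 1 + 0.3·t($2) + 0.4·t($3)
t($3) = 1 + 0.3·t($2) + 0.6·t($3)
Solving: t($2) = 5.0000, t($3) = 6.2500.
Expected rounds from $3 to $4: 6.2500.

6.2500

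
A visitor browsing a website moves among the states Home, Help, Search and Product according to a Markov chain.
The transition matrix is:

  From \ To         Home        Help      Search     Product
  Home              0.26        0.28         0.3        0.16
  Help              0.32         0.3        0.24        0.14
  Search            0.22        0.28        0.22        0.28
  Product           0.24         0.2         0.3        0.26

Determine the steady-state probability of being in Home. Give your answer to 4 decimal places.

Let the stationary distribution be π with π = πP and π_1 + π_2 + π_3 + π_4 = 1.
π_1 = 0.26·π_1 + 0.32·π_2 + 0.22·π_3 + 0.24·π_4
π_2 = 0.28·π_1 + 0.3·π_2 + 0.28·π_3 + 0.2·π_4
π_3 = 0.3·π_1 + 0.24·π_2 + 0.22·π_3 + 0.3·π_4
Solving with the normalization constraint gives π = (0.2615, 0.2688, 0.2628, 0.2068).
So the stationary probability of Home is 0.2615.

0.2615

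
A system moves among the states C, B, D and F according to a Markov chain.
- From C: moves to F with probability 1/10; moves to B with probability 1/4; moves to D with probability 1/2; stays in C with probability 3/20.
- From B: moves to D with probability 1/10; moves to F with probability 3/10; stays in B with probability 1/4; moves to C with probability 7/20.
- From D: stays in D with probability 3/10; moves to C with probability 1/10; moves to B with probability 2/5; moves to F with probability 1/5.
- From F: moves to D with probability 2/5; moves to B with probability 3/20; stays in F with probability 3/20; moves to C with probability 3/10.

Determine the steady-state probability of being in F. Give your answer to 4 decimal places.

Let the stationary distribution be π with π = πP and π_1 + π_2 + π_3 + π_4 = 1.
π_1 = 0.15·π_1 + 0.35·π_2 + 0.1·π_3 + 0.3·π_4
π_2 = 0.25·π_1 + 0.25·π_2 + 0.4·π_3 + 0.15·π_4
π_3 = 0.5·π_1 + 0.1·π_2 + 0.3·π_3 + 0.4·π_4
Solving with the normalization constraint gives π = (0.2193, 0.2766, 0.3081, 0.1959).
So the stationary probability of F is 0.1959.

0.1959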